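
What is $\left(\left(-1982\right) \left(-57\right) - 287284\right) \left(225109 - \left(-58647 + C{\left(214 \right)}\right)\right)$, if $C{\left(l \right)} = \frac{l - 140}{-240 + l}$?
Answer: $- \frac{643006058150}{13} \approx -4.9462 \cdot 10^{10}$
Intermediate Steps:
$C{\left(l \right)} = \frac{-140 + l}{-240 + l}$
$\left(\left(-1982\right) \left(-57\right) - 287284\right) \left(225109 - \left(-58647 + C{\left(214 \right)}\right)\right) = \left(\left(-1982\right) \left(-57\right) - 287284\right) \left(225109 - \left(-58647 + \frac{-140 + 214}{-240 + 214}\right)\right) = \left(112974 - 287284\right) \left(225109 + \left(\left(-49190 + 107837\right) - \frac{1}{-26} \cdot 74\right)\right) = - 174310 \left(225109 + \left(58647 - \left(- \frac{1}{26}\right) 74\right)\right) = - 174310 \left(225109 + \left(58647 - - \frac{37}{13}\right)\right) = - 174310 \left(225109 + \left(58647 + \frac{37}{13}\right)\right) = - 174310 \left(225109 + \frac{762448}{13}\right) = \left(-174310\right) \frac{3688865}{13} = - \frac{643006058150}{13}$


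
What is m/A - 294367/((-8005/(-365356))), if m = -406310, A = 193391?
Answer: -20798963496461482/1548094955 ≈ -1.3435e+7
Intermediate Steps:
m/A - 294367/((-8005/(-365356))) = -406310/193391 - 294367/((-8005/(-365356))) = -406310*1/193391 - 294367/((-8005*(-1/365356))) = -406310/193391 - 294367/8005/365356 = -406310/193391 - 294367*365356/8005 = -406310/193391 - 107548749652/8005 = -20798963496461482/1548094955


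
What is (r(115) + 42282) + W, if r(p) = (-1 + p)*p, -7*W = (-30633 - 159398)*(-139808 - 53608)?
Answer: -36754648152/7 ≈ -5.2507e+9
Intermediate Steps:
W = -36755035896/7 (W = -(-30633 - 159398)*(-139808 - 53608)/7 = -(-190031)*(-193416)/7 = -⅐*36755035896 = -36755035896/7 ≈ -5.2507e+9)
r(p) = p*(-1 + p)
(r(115) + 42282) + W = (115*(-1 + 115) + 42282) - 36755035896/7 = (115*114 + 42282) - 36755035896/7 = (13110 + 42282) - 36755035896/7 = 55392 - 36755035896/7 = -36754648152/7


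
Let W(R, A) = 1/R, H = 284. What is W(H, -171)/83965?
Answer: 1/23846060 ≈ 4.1936e-8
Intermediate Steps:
W(H, -171)/83965 = 1/(284*83965) = (1/284)*(1/83965) = 1/23846060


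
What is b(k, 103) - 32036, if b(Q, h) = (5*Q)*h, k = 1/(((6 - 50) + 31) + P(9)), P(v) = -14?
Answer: -865487/27 ≈ -32055.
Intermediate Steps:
k = -1/27 (k = 1/(((6 - 50) + 31) - 14) = 1/((-44 + 31) - 14) = 1/(-13 - 14) = 1/(-27) = -1/27 ≈ -0.037037)
b(Q, h) = 5*Q*h
b(k, 103) - 32036 = 5*(-1/27)*103 - 32036 = -515/27 - 32036 = -865487/27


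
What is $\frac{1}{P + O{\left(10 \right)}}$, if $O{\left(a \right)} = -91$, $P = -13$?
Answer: $- \frac{1}{104} \approx -0.0096154$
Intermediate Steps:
$\frac{1}{P + O{\left(10 \right)}} = \frac{1}{-13 - 91} = \frac{1}{-104} = - \frac{1}{104}$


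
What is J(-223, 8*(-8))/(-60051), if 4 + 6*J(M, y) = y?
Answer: 34/180153 ≈ 0.00018873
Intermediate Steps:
J(M, y) = -⅔ + y/6
J(-223, 8*(-8))/(-60051) = (-⅔ + (8*(-8))/6)/(-60051) = (-⅔ + (⅙)*(-64))*(-1/60051) = (-⅔ - 32/3)*(-1/60051) = -34/3*(-1/60051) = 34/180153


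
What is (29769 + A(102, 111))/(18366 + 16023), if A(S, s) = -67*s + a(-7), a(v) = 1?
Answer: 22333/34389 ≈ 0.64942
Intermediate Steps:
A(S, s) = 1 - 67*s (A(S, s) = -67*s + 1 = 1 - 67*s)
(29769 + A(102, 111))/(18366 + 16023) = (29769 + (1 - 67*111))/(18366 + 16023) = (29769 + (1 - 7437))/34389 = (29769 - 7436)*(1/34389) = 22333*(1/34389) = 22333/34389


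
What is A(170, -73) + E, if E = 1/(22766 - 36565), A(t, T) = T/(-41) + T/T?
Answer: 1573045/565759 ≈ 2.7804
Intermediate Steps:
A(t, T) = 1 - T/41 (A(t, T) = T*(-1/41) + 1 = -T/41 + 1 = 1 - T/41)
E = -1/13799 (E = 1/(-13799) = -1/13799 ≈ -7.2469e-5)
A(170, -73) + E = (1 - 1/41*(-73)) - 1/13799 = (1 + 73/41) - 1/13799 = 114/41 - 1/13799 = 1573045/565759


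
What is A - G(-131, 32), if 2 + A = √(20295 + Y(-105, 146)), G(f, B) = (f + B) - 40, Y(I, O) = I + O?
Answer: 137 + 4*√1271 ≈ 279.60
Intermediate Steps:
G(f, B) = -40 + B + f (G(f, B) = (B + f) - 40 = -40 + B + f)
A = -2 + 4*√1271 (A = -2 + √(20295 + (-105 + 146)) = -2 + √(20295 + 41) = -2 + √20336 = -2 + 4*√1271 ≈ 140.60)
A - G(-131, 32) = (-2 + 4*√1271) - (-40 + 32 - 131) = (-2 + 4*√1271) - 1*(-139) = (-2 + 4*√1271) + 139 = 137 + 4*√1271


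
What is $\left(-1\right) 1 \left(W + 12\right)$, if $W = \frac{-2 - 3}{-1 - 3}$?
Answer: $- \frac{53}{4} \approx -13.25$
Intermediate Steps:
$W = \frac{5}{4}$ ($W = - \frac{5}{-4} = \left(-5\right) \left(- \frac{1}{4}\right) = \frac{5}{4} \approx 1.25$)
$\left(-1\right) 1 \left(W + 12\right) = \left(-1\right) 1 \left(\frac{5}{4} + 12\right) = \left(-1\right) \frac{53}{4} = - \frac{53}{4}$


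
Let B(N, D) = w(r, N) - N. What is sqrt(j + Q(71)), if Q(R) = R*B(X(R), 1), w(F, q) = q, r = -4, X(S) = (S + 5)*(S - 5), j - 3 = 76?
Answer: sqrt(79) ≈ 8.8882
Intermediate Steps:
j = 79 (j = 3 + 76 = 79)
X(S) = (-5 + S)*(5 + S) (X(S) = (5 + S)*(-5 + S) = (-5 + S)*(5 + S))
B(N, D) = 0 (B(N, D) = N - N = 0)
Q(R) = 0 (Q(R) = R*0 = 0)
sqrt(j + Q(71)) = sqrt(79 + 0) = sqrt(79)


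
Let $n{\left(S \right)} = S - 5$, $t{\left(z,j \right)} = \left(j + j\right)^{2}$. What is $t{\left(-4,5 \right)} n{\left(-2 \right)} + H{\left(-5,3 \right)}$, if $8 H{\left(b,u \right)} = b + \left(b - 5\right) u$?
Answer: $- \frac{5635}{8} \approx -704.38$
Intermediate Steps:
$t{\left(z,j \right)} = 4 j^{2}$ ($t{\left(z,j \right)} = \left(2 j\right)^{2} = 4 j^{2}$)
$n{\left(S \right)} = -5 + S$ ($n{\left(S \right)} = S - 5 = -5 + S$)
$H{\left(b,u \right)} = \frac{b}{8} + \frac{u \left(-5 + b\right)}{8}$ ($H{\left(b,u \right)} = \frac{b + \left(b - 5\right) u}{8} = \frac{b + \left(-5 + b\right) u}{8} = \frac{b + u \left(-5 + b\right)}{8} = \frac{b}{8} + \frac{u \left(-5 + b\right)}{8}$)
$t{\left(-4,5 \right)} n{\left(-2 \right)} + H{\left(-5,3 \right)} = 4 \cdot 5^{2} \left(-5 - 2\right) + \left(\left(- \frac{5}{8}\right) 3 + \frac{1}{8} \left(-5\right) + \frac{1}{8} \left(-5\right) 3\right) = 4 \cdot 25 \left(-7\right) - \frac{35}{8} = 100 \left(-7\right) - \frac{35}{8} = -700 - \frac{35}{8} = - \frac{5635}{8}$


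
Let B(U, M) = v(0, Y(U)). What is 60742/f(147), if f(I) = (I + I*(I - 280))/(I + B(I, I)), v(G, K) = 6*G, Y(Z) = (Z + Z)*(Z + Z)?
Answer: -2761/6 ≈ -460.17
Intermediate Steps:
Y(Z) = 4*Z**2 (Y(Z) = (2*Z)*(2*Z) = 4*Z**2)
B(U, M) = 0 (B(U, M) = 6*0 = 0)
f(I) = (I + I*(-280 + I))/I (f(I) = (I + I*(I - 280))/(I + 0) = (I + I*(-280 + I))/I)
60742/f(147) = 60742/(-279 + 147) = 60742/(-132) = 60742*(-1/132) = -2761/6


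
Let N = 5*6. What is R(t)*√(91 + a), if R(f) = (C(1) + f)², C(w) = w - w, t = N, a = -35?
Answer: 1800*√14 ≈ 6735.0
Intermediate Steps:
N = 30
t = 30
C(w) = 0
R(f) = f² (R(f) = (0 + f)² = f²)
R(t)*√(91 + a) = 30²*√(91 - 35) = 900*√56 = 900*(2*√14) = 1800*√14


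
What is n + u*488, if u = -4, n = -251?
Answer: -2203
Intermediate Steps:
n + u*488 = -251 - 4*488 = -251 - 1952 = -2203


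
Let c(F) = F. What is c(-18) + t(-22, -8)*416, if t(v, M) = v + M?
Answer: -12498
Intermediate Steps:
t(v, M) = M + v
c(-18) + t(-22, -8)*416 = -18 + (-8 - 22)*416 = -18 - 30*416 = -18 - 12480 = -12498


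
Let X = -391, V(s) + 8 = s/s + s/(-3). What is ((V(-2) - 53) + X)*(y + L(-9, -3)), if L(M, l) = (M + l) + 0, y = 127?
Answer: -155365/3 ≈ -51788.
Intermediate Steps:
L(M, l) = M + l
V(s) = -7 - s/3 (V(s) = -8 + (s/s + s/(-3)) = -8 + (1 + s*(-⅓)) = -8 + (1 - s/3) = -7 - s/3)
((V(-2) - 53) + X)*(y + L(-9, -3)) = (((-7 - ⅓*(-2)) - 53) - 391)*(127 + (-9 - 3)) = (((-7 + ⅔) - 53) - 391)*(127 - 12) = ((-19/3 - 53) - 391)*115 = (-178/3 - 391)*115 = -1351/3*115 = -155365/3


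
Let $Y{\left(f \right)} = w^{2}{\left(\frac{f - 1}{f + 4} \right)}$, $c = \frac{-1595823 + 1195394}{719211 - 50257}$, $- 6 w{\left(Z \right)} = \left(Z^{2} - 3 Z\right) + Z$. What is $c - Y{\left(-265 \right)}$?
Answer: $- \frac{17499106995870917}{27938352574615626} \approx -0.62635$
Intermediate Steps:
$w{\left(Z \right)} = - \frac{Z^{2}}{6} + \frac{Z}{3}$ ($w{\left(Z \right)} = - \frac{\left(Z^{2} - 3 Z\right) + Z}{6} = - \frac{Z^{2} - 2 Z}{6} = - \frac{Z^{2}}{6} + \frac{Z}{3}$)
$c = - \frac{400429}{668954} \approx -0.59859$
$Y{\left(f \right)} = \frac{\left(-1 + f\right)^{2} \left(2 - \frac{-1 + f}{4 + f}\right)^{2}}{36 \left(4 + f\right)^{2}}$ ($Y{\left(f \right)} = \left(\frac{\frac{f - 1}{f + 4} \left(2 - \frac{f - 1}{f + 4}\right)}{6}\right)^{2} = \left(\frac{\frac{-1 + f}{4 + f} \left(2 - \frac{-1 + f}{4 + f}\right)}{6}\right)^{2} = \left(\frac{\left(-1 + f\right) \left(2 - \frac{-1 + f}{4 + f}\right)}{6 \left(4 + f\right)}\right)^{2} = \frac{\left(-1 + f\right)^{2} \left(2 - \frac{-1 + f}{4 + f}\right)^{2}}{36 \left(4 + f\right)^{2}}$)
$c - Y{\left(-265 \right)} = - \frac{400429}{668954} - \frac{\left(-1 - 265\right)^{2} \left(9 - 265\right)^{2}}{36 \left(4 - 265\right)^{4}} = - \frac{400429}{668954} - \frac{\left(-266\right)^{2} \left(-256\right)^{2}}{36 \cdot 4640470641} = - \frac{400429}{668954} - \frac{1}{36} \cdot 70756 \cdot \frac{1}{4640470641} \cdot 65536 = - \frac{400429}{668954} - \frac{1159266304}{41764235769} = - \frac{17499106995870917}{27938352574615626}$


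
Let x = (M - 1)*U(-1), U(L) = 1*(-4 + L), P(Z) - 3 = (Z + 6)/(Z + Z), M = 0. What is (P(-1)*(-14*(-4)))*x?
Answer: 140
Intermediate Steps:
P(Z) = 3 + (6 + Z)/(2*Z) (P(Z) = 3 + (Z + 6)/(Z + Z) = 3 + (6 + Z)/((2*Z)) = 3 + (6 + Z)*(1/(2*Z)) = 3 + (6 + Z)/(2*Z))
U(L) = -4 + L
x = 5 (x = (0 - 1)*(-4 - 1) = -1*(-5) = 5)
(P(-1)*(-14*(-4)))*x = ((7/2 + 3/(-1))*(-14*(-4)))*5 = ((7/2 + 3*(-1))*56)*5 = ((7/2 - 3)*56)*5 = ((1/2)*56)*5 = 28*5 = 140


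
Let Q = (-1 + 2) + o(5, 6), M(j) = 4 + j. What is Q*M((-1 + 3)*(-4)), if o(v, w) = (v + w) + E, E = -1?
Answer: -44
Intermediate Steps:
o(v, w) = -1 + v + w (o(v, w) = (v + w) - 1 = -1 + v + w)
Q = 11 (Q = (-1 + 2) + (-1 + 5 + 6) = 1 + 10 = 11)
Q*M((-1 + 3)*(-4)) = 11*(4 + (-1 + 3)*(-4)) = 11*(4 + 2*(-4)) = 11*(4 - 8) = 11*(-4) = -44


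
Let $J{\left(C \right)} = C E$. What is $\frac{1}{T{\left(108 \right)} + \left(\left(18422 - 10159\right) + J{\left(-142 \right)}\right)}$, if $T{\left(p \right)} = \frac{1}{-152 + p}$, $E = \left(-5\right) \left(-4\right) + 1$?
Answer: $\frac{44}{232363} \approx 0.00018936$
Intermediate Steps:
$E = 21$ ($E = 20 + 1 = 21$)
$J{\left(C \right)} = 21 C$ ($J{\left(C \right)} = C 21 = 21 C$)
$\frac{1}{T{\left(108 \right)} + \left(\left(18422 - 10159\right) + J{\left(-142 \right)}\right)} = \frac{1}{\frac{1}{-152 + 108} + \left(\left(18422 - 10159\right) + 21 \left(-142\right)\right)} = \frac{1}{\frac{1}{-44} + \left(8263 - 2982\right)} = \frac{1}{- \frac{1}{44} + 5281} = \frac{1}{\frac{232363}{44}} = \frac{44}{232363}$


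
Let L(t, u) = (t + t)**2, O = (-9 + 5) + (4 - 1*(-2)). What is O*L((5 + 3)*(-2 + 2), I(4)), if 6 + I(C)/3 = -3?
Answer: 0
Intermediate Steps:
I(C) = -27 (I(C) = -18 + 3*(-3) = -18 - 9 = -27)
O = 2 (O = -4 + (4 + 2) = -4 + 6 = 2)
L(t, u) = 4*t**2 (L(t, u) = (2*t)**2 = 4*t**2)
O*L((5 + 3)*(-2 + 2), I(4)) = 2*(4*((5 + 3)*(-2 + 2))**2) = 2*(4*(8*0)**2) = 2*(4*0**2) = 2*(4*0) = 2*0 = 0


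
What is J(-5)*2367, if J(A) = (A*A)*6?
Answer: 355050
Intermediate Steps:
J(A) = 6*A² (J(A) = A²*6 = 6*A²)
J(-5)*2367 = (6*(-5)²)*2367 = (6*25)*2367 = 150*2367 = 355050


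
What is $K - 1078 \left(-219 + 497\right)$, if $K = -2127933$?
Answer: $-2427617$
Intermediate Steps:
$K - 1078 \left(-219 + 497\right) = -2127933 - 1078 \left(-219 + 497\right) = -2127933 - 299684 = -2427617$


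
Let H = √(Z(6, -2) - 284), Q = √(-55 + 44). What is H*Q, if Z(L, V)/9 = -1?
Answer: -√3223 ≈ -56.771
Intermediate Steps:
Z(L, V) = -9 (Z(L, V) = 9*(-1) = -9)
Q = I*√11 (Q = √(-11) = I*√11 ≈ 3.3166*I)
H = I*√293 (H = √(-9 - 284) = √(-293) = I*√293 ≈ 17.117*I)
H*Q = (I*√293)*(I*√11) = -√3223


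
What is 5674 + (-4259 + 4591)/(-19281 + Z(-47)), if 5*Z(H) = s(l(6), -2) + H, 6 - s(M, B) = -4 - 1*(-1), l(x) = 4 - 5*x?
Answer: 547215922/96443 ≈ 5674.0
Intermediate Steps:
s(M, B) = 9 (s(M, B) = 6 - (-4 - 1*(-1)) = 6 - (-4 + 1) = 6 - 1*(-3) = 6 + 3 = 9)
Z(H) = 9/5 + H/5 (Z(H) = (9 + H)/5 = 9/5 + H/5)
5674 + (-4259 + 4591)/(-19281 + Z(-47)) = 5674 + (-4259 + 4591)/(-19281 + (9/5 + (⅕)*(-47))) = 5674 + 332/(-19281 + (9/5 - 47/5)) = 5674 + 332/(-19281 - 38/5) = 5674 + 332/(-96443/5) = 5674 + 332*(-5/96443) = 5674 - 1660/96443 = 547215922/96443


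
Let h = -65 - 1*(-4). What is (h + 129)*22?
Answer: 1496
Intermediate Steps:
h = -61 (h = -65 + 4 = -61)
(h + 129)*22 = (-61 + 129)*22 = 68*22 = 1496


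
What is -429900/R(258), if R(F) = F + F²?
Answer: -71650/11137 ≈ -6.4335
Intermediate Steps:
-429900/R(258) = -429900*1/(258*(1 + 258)) = -429900/(258*259) = -429900/66822 = -429900*1/66822 = -71650/11137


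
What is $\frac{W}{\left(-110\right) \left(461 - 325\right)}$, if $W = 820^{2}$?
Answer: $- \frac{8405}{187} \approx -44.947$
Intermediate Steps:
$W = 672400$
$\frac{W}{\left(-110\right) \left(461 - 325\right)} = \frac{672400}{\left(-110\right) \left(461 - 325\right)} = \frac{672400}{\left(-110\right) 136} = \frac{672400}{-14960} = 672400 \left(- \frac{1}{14960}\right) = - \frac{8405}{187}$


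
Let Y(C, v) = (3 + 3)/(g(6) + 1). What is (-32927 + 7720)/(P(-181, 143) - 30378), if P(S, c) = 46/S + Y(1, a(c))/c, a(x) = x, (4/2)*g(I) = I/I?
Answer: 652432781/786279628 ≈ 0.82977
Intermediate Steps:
g(I) = ½ (g(I) = (I/I)/2 = (½)*1 = ½)
Y(C, v) = 4 (Y(C, v) = (3 + 3)/(½ + 1) = 6/(3/2) = 6*(⅔) = 4)
P(S, c) = 4/c + 46/S (P(S, c) = 46/S + 4/c = 4/c + 46/S)
(-32927 + 7720)/(P(-181, 143) - 30378) = (-32927 + 7720)/((4/143 + 46/(-181)) - 30378) = -25207/((4*(1/143) + 46*(-1/181)) - 30378) = -25207/((4/143 - 46/181) - 30378) = -25207/(-5854/25883 - 30378) = -25207/(-786279628/25883) = -25207*(-25883/786279628) = 652432781/786279628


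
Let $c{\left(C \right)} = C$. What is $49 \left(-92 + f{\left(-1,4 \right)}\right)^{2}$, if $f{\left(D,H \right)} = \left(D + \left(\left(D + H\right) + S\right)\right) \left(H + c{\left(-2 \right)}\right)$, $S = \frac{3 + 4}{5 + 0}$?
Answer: $\frac{8892324}{25} \approx 3.5569 \cdot 10^{5}$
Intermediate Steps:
$S = \frac{7}{5} \approx 1.4$
$f{\left(D,H \right)} = \left(-2 + H\right) \left(\frac{7}{5} + H + 2 D\right)$ ($f{\left(D,H \right)} = \left(D + \left(\left(D + H\right) + \frac{7}{5}\right)\right) \left(H - 2\right) = \left(D + \left(\frac{7}{5} + D + H\right)\right) \left(-2 + H\right) = \left(\frac{7}{5} + H + 2 D\right) \left(-2 + H\right) = \left(-2 + H\right) \left(\frac{7}{5} + H + 2 D\right)$)
$49 \left(-92 + f{\left(-1,4 \right)}\right)^{2} = 49 \left(-92 - \left(\frac{6}{5} - 16 + 8\right)\right)^{2} = 49 \left(-92 - - \frac{34}{5}\right)^{2} = 49 \left(-92 + \frac{34}{5}\right)^{2} = 49 \left(- \frac{426}{5}\right)^{2} = 49 \cdot \frac{181476}{25} = \frac{8892324}{25}$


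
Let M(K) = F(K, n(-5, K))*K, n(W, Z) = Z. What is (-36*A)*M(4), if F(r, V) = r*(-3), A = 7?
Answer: 12096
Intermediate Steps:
F(r, V) = -3*r
M(K) = -3*K² (M(K) = (-3*K)*K = -3*K²)
(-36*A)*M(4) = (-36*7)*(-3*4²) = -(-756)*16 = -252*(-48) = 12096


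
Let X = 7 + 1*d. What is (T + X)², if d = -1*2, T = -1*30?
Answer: 625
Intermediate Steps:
T = -30
d = -2
X = 5 (X = 7 + 1*(-2) = 7 - 2 = 5)
(T + X)² = (-30 + 5)² = (-25)² = 625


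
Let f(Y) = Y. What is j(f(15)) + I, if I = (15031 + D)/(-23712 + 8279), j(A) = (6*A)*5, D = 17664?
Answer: 6912155/15433 ≈ 447.88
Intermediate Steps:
j(A) = 30*A
I = -32695/15433 (I = (15031 + 17664)/(-23712 + 8279) = 32695/(-15433) = 32695*(-1/15433) = -32695/15433 ≈ -2.1185)
j(f(15)) + I = 30*15 - 32695/15433 = 450 - 32695/15433 = 6912155/15433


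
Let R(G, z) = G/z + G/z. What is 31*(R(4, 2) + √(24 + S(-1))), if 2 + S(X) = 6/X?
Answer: 248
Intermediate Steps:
S(X) = -2 + 6/X
R(G, z) = 2*G/z
31*(R(4, 2) + √(24 + S(-1))) = 31*(2*4/2 + √(24 + (-2 + 6/(-1)))) = 31*(2*4*(½) + √(24 + (-2 + 6*(-1)))) = 31*(4 + √(24 + (-2 - 6))) = 31*(4 + √(24 - 8)) = 31*(4 + √16) = 31*(4 + 4) = 31*8 = 248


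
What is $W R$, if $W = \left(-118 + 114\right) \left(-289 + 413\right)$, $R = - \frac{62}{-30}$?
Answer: $- \frac{15376}{15} \approx -1025.1$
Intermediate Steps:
$R = \frac{31}{15}$ ($R = \left(-62\right) \left(- \frac{1}{30}\right) = \frac{31}{15} \approx 2.0667$)
$W = -496$ ($W = \left(-4\right) 124 = -496$)
$W R = \left(-496\right) \frac{31}{15} = - \frac{15376}{15}$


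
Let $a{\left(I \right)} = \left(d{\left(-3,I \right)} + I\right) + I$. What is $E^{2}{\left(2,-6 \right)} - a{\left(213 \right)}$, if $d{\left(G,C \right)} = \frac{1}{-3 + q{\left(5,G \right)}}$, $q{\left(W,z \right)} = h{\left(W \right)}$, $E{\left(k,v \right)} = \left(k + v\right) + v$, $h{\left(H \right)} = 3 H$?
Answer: $- \frac{3913}{12} \approx -326.08$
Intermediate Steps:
$E{\left(k,v \right)} = k + 2 v$
$q{\left(W,z \right)} = 3 W$
$d{\left(G,C \right)} = \frac{1}{12}$ ($d{\left(G,C \right)} = \frac{1}{-3 + 3 \cdot 5} = \frac{1}{-3 + 15} = \frac{1}{12}$)
$a{\left(I \right)} = \frac{1}{12} + 2 I$ ($a{\left(I \right)} = \left(\frac{1}{12} + I\right) + I = \frac{1}{12} + 2 I$)
$E^{2}{\left(2,-6 \right)} - a{\left(213 \right)} = \left(2 + 2 \left(-6\right)\right)^{2} - \left(\frac{1}{12} + 2 \cdot 213\right) = \left(2 - 12\right)^{2} - \left(\frac{1}{12} + 426\right) = \left(-10\right)^{2} - \frac{5113}{12} = 100 - \frac{5113}{12} = - \frac{3913}{12}$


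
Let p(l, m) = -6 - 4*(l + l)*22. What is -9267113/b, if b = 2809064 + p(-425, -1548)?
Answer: -9267113/2883858 ≈ -3.2134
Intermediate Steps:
p(l, m) = -6 - 176*l (p(l, m) = -6 - 8*l*22 = -6 - 176*l)
b = 2883858 (b = 2809064 + (-6 - 176*(-425)) = 2809064 + (-6 + 74800) = 2809064 + 74794 = 2883858)
-9267113/b = -9267113/2883858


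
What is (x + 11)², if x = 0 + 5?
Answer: 256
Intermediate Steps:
x = 5
(x + 11)² = (5 + 11)² = 16² = 256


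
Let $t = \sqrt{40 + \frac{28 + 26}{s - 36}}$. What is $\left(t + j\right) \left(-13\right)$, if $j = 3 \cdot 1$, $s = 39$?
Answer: $-39 - 13 \sqrt{58} \approx -138.01$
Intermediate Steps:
$t = \sqrt{58}$ ($t = \sqrt{40 + \frac{28 + 26}{39 - 36}} = \sqrt{40 + \frac{54}{3}} = \sqrt{40 + 54 \cdot \frac{1}{3}} = \sqrt{40 + 18} = \sqrt{58} \approx 7.6158$)
$j = 3$
$\left(t + j\right) \left(-13\right) = \left(\sqrt{58} + 3\right) \left(-13\right) = \left(3 + \sqrt{58}\right) \left(-13\right) = -39 - 13 \sqrt{58}$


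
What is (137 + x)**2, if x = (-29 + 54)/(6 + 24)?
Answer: 683929/36 ≈ 18998.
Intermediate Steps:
x = 5/6 (x = 25/30 = 25*(1/30) = 5/6 ≈ 0.83333)
(137 + x)**2 = (137 + 5/6)**2 = (827/6)**2 = 683929/36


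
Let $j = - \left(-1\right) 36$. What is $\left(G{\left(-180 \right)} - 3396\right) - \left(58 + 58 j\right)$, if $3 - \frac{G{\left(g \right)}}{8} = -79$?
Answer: $-4886$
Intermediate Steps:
$G{\left(g \right)} = 656$ ($G{\left(g \right)} = 24 - -632 = 24 + 632 = 656$)
$j = 36$ ($j = \left(-1\right) \left(-36\right) = 36$)
$\left(G{\left(-180 \right)} - 3396\right) - \left(58 + 58 j\right) = \left(656 - 3396\right) - 2146 = -2740 - 2146 = -4886$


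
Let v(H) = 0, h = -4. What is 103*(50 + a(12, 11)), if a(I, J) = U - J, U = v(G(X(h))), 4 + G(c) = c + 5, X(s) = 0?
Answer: 4017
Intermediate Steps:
G(c) = 1 + c (G(c) = -4 + (c + 5) = -4 + (5 + c) = 1 + c)
U = 0
a(I, J) = -J (a(I, J) = 0 - J = -J)
103*(50 + a(12, 11)) = 103*(50 - 1*11) = 103*(50 - 11) = 103*39 = 4017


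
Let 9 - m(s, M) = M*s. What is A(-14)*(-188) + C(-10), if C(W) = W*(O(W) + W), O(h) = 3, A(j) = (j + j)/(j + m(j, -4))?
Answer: -994/61 ≈ -16.295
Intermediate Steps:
m(s, M) = 9 - M*s
A(j) = 2*j/(9 + 5*j) (A(j) = (j + j)/(j + (9 - 1*(-4)*j)) = (2*j)/(j + (9 + 4*j)) = (2*j)/(9 + 5*j) = 2*j/(9 + 5*j))
C(W) = W*(3 + W)
A(-14)*(-188) + C(-10) = (2*(-14)/(9 + 5*(-14)))*(-188) - 10*(3 - 10) = (2*(-14)/(9 - 70))*(-188) - 10*(-7) = (2*(-14)/(-61))*(-188) + 70 = (2*(-14)*(-1/61))*(-188) + 70 = (28/61)*(-188) + 70 = -5264/61 + 70 = -994/61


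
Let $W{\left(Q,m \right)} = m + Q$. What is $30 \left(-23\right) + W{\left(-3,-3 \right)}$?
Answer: $-696$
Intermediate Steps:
$W{\left(Q,m \right)} = Q + m$
$30 \left(-23\right) + W{\left(-3,-3 \right)} = 30 \left(-23\right) - 6 = -690 - 6 = -696$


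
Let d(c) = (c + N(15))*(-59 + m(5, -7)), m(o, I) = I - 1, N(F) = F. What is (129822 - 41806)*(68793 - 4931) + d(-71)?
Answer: 5620881544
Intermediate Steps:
m(o, I) = -1 + I
d(c) = -1005 - 67*c (d(c) = (c + 15)*(-59 + (-1 - 7)) = (15 + c)*(-59 - 8) = (15 + c)*(-67) = -1005 - 67*c)
(129822 - 41806)*(68793 - 4931) + d(-71) = (129822 - 41806)*(68793 - 4931) + (-1005 - 67*(-71)) = 88016*63862 + (-1005 + 4757) = 5620877792 + 3752 = 5620881544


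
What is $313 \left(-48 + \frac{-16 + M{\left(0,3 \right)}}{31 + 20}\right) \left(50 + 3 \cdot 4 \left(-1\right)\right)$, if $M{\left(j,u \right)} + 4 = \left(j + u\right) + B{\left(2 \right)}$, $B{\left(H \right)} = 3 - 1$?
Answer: $- \frac{9764974}{17} \approx -5.7441 \cdot 10^{5}$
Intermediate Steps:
$B{\left(H \right)} = 2$
$M{\left(j,u \right)} = -2 + j + u$ ($M{\left(j,u \right)} = -4 + \left(\left(j + u\right) + 2\right) = -4 + \left(2 + j + u\right) = -2 + j + u$)
$313 \left(-48 + \frac{-16 + M{\left(0,3 \right)}}{31 + 20}\right) \left(50 + 3 \cdot 4 \left(-1\right)\right) = 313 \left(-48 + \frac{-16 + \left(-2 + 0 + 3\right)}{31 + 20}\right) \left(50 + 3 \cdot 4 \left(-1\right)\right) = 313 \left(-48 + \frac{-16 + 1}{51}\right) \left(50 + 12 \left(-1\right)\right) = 313 \left(-48 - \frac{5}{17}\right) \left(50 - 12\right) = 313 \left(-48 - \frac{5}{17}\right) 38 = 313 \left(\left(- \frac{821}{17}\right) 38\right) = 313 \left(- \frac{31198}{17}\right) = - \frac{9764974}{17}$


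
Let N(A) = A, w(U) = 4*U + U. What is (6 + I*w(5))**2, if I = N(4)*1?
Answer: 11236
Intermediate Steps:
w(U) = 5*U
I = 4 (I = 4*1 = 4)
(6 + I*w(5))**2 = (6 + 4*(5*5))**2 = (6 + 4*25)**2 = (6 + 100)**2 = 106**2 = 11236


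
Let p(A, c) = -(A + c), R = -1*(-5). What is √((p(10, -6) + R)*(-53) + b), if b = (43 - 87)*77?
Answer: I*√3441 ≈ 58.66*I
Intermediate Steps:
R = 5
p(A, c) = -A - c
b = -3388 (b = -44*77 = -3388)
√((p(10, -6) + R)*(-53) + b) = √(((-1*10 - 1*(-6)) + 5)*(-53) - 3388) = √(((-10 + 6) + 5)*(-53) - 3388) = √((-4 + 5)*(-53) - 3388) = √(1*(-53) - 3388) = √(-53 - 3388) = √(-3441) = I*√3441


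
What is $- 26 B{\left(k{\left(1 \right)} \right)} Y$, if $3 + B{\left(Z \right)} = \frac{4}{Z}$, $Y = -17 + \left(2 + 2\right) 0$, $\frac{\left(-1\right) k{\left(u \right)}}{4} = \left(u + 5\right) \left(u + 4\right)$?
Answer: $- \frac{20111}{15} \approx -1340.7$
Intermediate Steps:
$k{\left(u \right)} = - 4 \left(4 + u\right) \left(5 + u\right)$ ($k{\left(u \right)} = - 4 \left(u + 5\right) \left(u + 4\right) = - 4 \left(5 + u\right) \left(4 + u\right) = - 4 \left(4 + u\right) \left(5 + u\right)$)
$Y = -17$ ($Y = -17 + 4 \cdot 0 = -17 + 0 = -17$)
$B{\left(Z \right)} = -3 + \frac{4}{Z}$
$- 26 B{\left(k{\left(1 \right)} \right)} Y = - 26 \left(-3 + \frac{4}{-80 - 36 - 4 \cdot 1^{2}}\right) \left(-17\right) = - 26 \left(-3 + \frac{4}{-80 - 36 - 4}\right) \left(-17\right) = - 26 \left(-3 + \frac{4}{-120}\right) \left(-17\right) = - 26 \left(-3 + 4 \left(- \frac{1}{120}\right)\right) \left(-17\right) = - 26 \left(-3 - \frac{1}{30}\right) \left(-17\right) = \left(-26\right) \left(- \frac{91}{30}\right) \left(-17\right) = \frac{1183}{15} \left(-17\right) = - \frac{20111}{15}$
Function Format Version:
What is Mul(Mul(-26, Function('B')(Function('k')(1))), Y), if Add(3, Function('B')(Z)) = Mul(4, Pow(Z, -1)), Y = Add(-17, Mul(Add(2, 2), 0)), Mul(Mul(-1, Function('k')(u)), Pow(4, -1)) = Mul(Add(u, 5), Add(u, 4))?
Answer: Rational(-20111, 15) ≈ -1340.7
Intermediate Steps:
Function('k')(u) = Mul(-4, Add(4, u), Add(5, u)) (Function('k')(u) = Mul(-4, Mul(Add(u, 5), Add(u, 4))) = Mul(-4, Mul(Add(5, u), Add(4, u))) = Mul(-4, Mul(Add(4, u), Add(5, u))) = Mul(-4, Add(4, u), Add(5, u)))
Y = -17 (Y = Add(-17, Mul(4, 0)) = Add(-17, 0) = -17)
Function('B')(Z) = Add(-3, Mul(4, Pow(Z, -1)))
Mul(Mul(-26, Function('B')(Function('k')(1))), Y) = Mul(Mul(-26, Add(-3, Mul(4, Pow(Add(-80, Mul(-36, 1), Mul(-4, Pow(1, 2))), -1)))), -17) = Mul(Mul(-26, Add(-3, Mul(4, Pow(Add(-80, -36, Mul(-4, 1)), -1)))), -17) = Mul(Mul(-26, Add(-3, Mul(4, Pow(Add(-80, -36, -4), -1)))), -17) = Mul(Mul(-26, Add(-3, Mul(4, Pow(-120, -1)))), -17) = Mul(Mul(-26, Add(-3, Mul(4, Rational(-1, 120)))), -17) = Mul(Mul(-26, Add(-3, Rational(-1, 30))), -17) = Mul(Mul(-26, Rational(-91, 30)), -17) = Mul(Rational(1183, 15), -17) = Rational(-20111, 15)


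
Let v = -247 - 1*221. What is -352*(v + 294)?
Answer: 61248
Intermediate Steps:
v = -468 (v = -247 - 221 = -468)
-352*(v + 294) = -352*(-468 + 294) = -352*(-174) = 61248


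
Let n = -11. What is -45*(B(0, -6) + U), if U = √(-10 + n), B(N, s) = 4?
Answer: -180 - 45*I*√21 ≈ -180.0 - 206.22*I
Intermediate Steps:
U = I*√21 (U = √(-10 - 11) = √(-21) = I*√21 ≈ 4.5826*I)
-45*(B(0, -6) + U) = -45*(4 + I*√21) = -180 - 45*I*√21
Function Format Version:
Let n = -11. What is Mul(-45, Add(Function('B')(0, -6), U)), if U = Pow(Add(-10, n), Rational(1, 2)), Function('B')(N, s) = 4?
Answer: Add(-180, Mul(-45, I, Pow(21, Rational(1, 2)))) ≈ Add(-180.00, Mul(-206.22, I))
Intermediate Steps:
U = Mul(I, Pow(21, Rational(1, 2))) (U = Pow(Add(-10, -11), Rational(1, 2)) = Pow(-21, Rational(1, 2)) = Mul(I, Pow(21, Rational(1, 2))) ≈ Mul(4.5826, I))
Mul(-45, Add(Function('B')(0, -6), U)) = Mul(-45, Add(4, Mul(I, Pow(21, Rational(1, 2))))) = Add(-180, Mul(-45, I, Pow(21, Rational(1, 2))))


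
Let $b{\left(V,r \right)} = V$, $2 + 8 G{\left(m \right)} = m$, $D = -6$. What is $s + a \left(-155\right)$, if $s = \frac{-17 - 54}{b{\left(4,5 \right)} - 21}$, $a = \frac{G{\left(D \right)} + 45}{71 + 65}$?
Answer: $- \frac{1563}{34} \approx -45.971$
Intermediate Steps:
$G{\left(m \right)} = - \frac{1}{4} + \frac{m}{8}$
$a = \frac{11}{34}$ ($a = \frac{\left(- \frac{1}{4} + \frac{1}{8} \left(-6\right)\right) + 45}{71 + 65} = \frac{\left(- \frac{1}{4} - \frac{3}{4}\right) + 45}{136} = \left(-1 + 45\right) \frac{1}{136} = 44 \cdot \frac{1}{136} = \frac{11}{34} \approx 0.32353$)
$s = \frac{71}{17}$ ($s = \frac{-17 - 54}{4 - 21} = - \frac{71}{-17} = \left(-71\right) \left(- \frac{1}{17}\right) = \frac{71}{17} \approx 4.1765$)
$s + a \left(-155\right) = \frac{71}{17} + \frac{11}{34} \left(-155\right) = \frac{71}{17} - \frac{1705}{34} = - \frac{1563}{34}$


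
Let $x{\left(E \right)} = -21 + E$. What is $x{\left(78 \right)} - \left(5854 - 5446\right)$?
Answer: $-351$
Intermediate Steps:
$x{\left(78 \right)} - \left(5854 - 5446\right) = \left(-21 + 78\right) - \left(5854 - 5446\right) = 57 - 408 = -351$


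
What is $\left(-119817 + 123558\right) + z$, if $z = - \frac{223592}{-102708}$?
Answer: $\frac{96113555}{25677} \approx 3743.2$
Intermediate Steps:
$z = \frac{55898}{25677}$ ($z = \left(-223592\right) \left(- \frac{1}{102708}\right) = \frac{55898}{25677} \approx 2.177$)
$\left(-119817 + 123558\right) + z = \left(-119817 + 123558\right) + \frac{55898}{25677} = 3741 + \frac{55898}{25677} = \frac{96113555}{25677}$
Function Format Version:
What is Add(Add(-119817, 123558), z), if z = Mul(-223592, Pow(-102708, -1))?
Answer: Rational(96113555, 25677) ≈ 3743.2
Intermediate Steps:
z = Rational(55898, 25677) (z = Mul(-223592, Rational(-1, 102708)) = Rational(55898, 25677) ≈ 2.1770)
Add(Add(-119817, 123558), z) = Add(Add(-119817, 123558), Rational(55898, 25677)) = Add(3741, Rational(55898, 25677)) = Rational(96113555, 25677)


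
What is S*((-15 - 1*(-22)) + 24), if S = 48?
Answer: 1488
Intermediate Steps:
S*((-15 - 1*(-22)) + 24) = 48*((-15 - 1*(-22)) + 24) = 48*((-15 + 22) + 24) = 48*(7 + 24) = 48*31 = 1488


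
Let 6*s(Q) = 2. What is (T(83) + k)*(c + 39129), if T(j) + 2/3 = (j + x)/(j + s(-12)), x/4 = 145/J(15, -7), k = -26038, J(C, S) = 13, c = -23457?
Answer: -663087724228/1625 ≈ -4.0805e+8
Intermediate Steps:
s(Q) = 1/3 (s(Q) = (1/6)*2 = 1/3)
x = 580/13 (x = 4*(145/13) = 580/13 ≈ 44.615)
T(j) = -2/3 + (580/13 + j)/(1/3 + j) (T(j) = -2/3 + (j + 580/13)/(j + 1/3) = -2/3 + (580/13 + j)/(1/3 + j))
(T(83) + k)*(c + 39129) = ((5194 + 39*83)/(39*(1 + 3*83)) - 26038)*(-23457 + 39129) = ((5194 + 3237)/(39*(1 + 249)) - 26038)*15672 = ((1/39)*8431/250 - 26038)*15672 = ((1/39)*(1/250)*8431 - 26038)*15672 = (8431/9750 - 26038)*15672 = -253862069/9750*15672 = -663087724228/1625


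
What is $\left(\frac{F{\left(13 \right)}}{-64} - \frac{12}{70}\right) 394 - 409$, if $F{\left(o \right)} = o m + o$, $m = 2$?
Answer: $- \frac{802633}{1120} \approx -716.64$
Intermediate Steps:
$F{\left(o \right)} = 3 o$ ($F{\left(o \right)} = o 2 + o = 2 o + o = 3 o$)
$\left(\frac{F{\left(13 \right)}}{-64} - \frac{12}{70}\right) 394 - 409 = \left(\frac{3 \cdot 13}{-64} - \frac{12}{70}\right) 394 - 409 = \left(39 \left(- \frac{1}{64}\right) - \frac{6}{35}\right) 394 - 409 = \left(- \frac{39}{64} - \frac{6}{35}\right) 394 - 409 = \left(- \frac{1749}{2240}\right) 394 - 409 = - \frac{344553}{1120} - 409 = - \frac{802633}{1120}$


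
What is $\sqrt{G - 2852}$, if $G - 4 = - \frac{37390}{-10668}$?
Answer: $\frac{i \sqrt{80930312358}}{5334} \approx 53.334 i$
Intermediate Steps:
$G = \frac{40031}{5334}$ ($G = 4 - \frac{37390}{-10668} = 4 - - \frac{18695}{5334} = 4 + \frac{18695}{5334} = \frac{40031}{5334} \approx 7.5049$)
$\sqrt{G - 2852} = \sqrt{\frac{40031}{5334} - 2852} = \sqrt{- \frac{15172537}{5334}} = \frac{i \sqrt{80930312358}}{5334}$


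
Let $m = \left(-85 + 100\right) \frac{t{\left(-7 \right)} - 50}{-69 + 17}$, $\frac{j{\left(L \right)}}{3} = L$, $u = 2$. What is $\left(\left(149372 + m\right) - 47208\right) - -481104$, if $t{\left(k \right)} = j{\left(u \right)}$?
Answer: $\frac{7582649}{13} \approx 5.8328 \cdot 10^{5}$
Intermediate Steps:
$j{\left(L \right)} = 3 L$
$t{\left(k \right)} = 6$ ($t{\left(k \right)} = 3 \cdot 2 = 6$)
$m = \frac{165}{13}$ ($m = \left(-85 + 100\right) \frac{6 - 50}{-69 + 17} = 15 \left(- \frac{44}{-52}\right) = 15 \left(\left(-44\right) \left(- \frac{1}{52}\right)\right) = 15 \cdot \frac{11}{13} = \frac{165}{13} \approx 12.692$)
$\left(\left(149372 + m\right) - 47208\right) - -481104 = \left(\left(149372 + \frac{165}{13}\right) - 47208\right) - -481104 = \left(\frac{1942001}{13} - 47208\right) + 481104 = \frac{1328297}{13} + 481104 = \frac{7582649}{13}$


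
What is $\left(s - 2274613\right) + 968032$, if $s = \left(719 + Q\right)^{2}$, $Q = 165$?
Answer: $-525125$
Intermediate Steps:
$s = 781456$ ($s = \left(719 + 165\right)^{2} = 884^{2} = 781456$)
$\left(s - 2274613\right) + 968032 = \left(781456 - 2274613\right) + 968032 = -1493157 + 968032 = -525125$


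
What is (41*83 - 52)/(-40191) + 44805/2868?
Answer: 199016343/12807532 ≈ 15.539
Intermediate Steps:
(41*83 - 52)/(-40191) + 44805/2868 = (3403 - 52)*(-1/40191) + 44805*(1/2868) = 3351*(-1/40191) + 14935/956 = -1117/13397 + 14935/956 = 199016343/12807532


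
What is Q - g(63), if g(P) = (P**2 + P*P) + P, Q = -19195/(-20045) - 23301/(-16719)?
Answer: -178707065507/22342157 ≈ -7998.6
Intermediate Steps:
Q = 52532650/22342157 (Q = -19195*(-1/20045) - 23301*(-1/16719) = 3839/4009 + 7767/5573 = 52532650/22342157 ≈ 2.3513)
g(P) = P + 2*P**2 (g(P) = (P**2 + P**2) + P = 2*P**2 + P = P + 2*P**2)
Q - g(63) = 52532650/22342157 - 63*(1 + 2*63) = 52532650/22342157 - 63*(1 + 126) = 52532650/22342157 - 63*127 = 52532650/22342157 - 1*8001 = 52532650/22342157 - 8001 = -178707065507/22342157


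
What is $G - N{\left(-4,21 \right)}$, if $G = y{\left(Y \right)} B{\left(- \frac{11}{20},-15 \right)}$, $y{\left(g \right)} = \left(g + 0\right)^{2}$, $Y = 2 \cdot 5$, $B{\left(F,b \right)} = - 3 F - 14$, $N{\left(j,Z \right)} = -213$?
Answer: $-1022$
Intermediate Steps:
$B{\left(F,b \right)} = -14 - 3 F$
$Y = 10$
$y{\left(g \right)} = g^{2}$
$G = -1235$ ($G = 10^{2} \left(-14 - 3 \left(- \frac{11}{20}\right)\right) = 100 \left(-14 - 3 \left(\left(-11\right) \frac{1}{20}\right)\right) = 100 \left(-14 - - \frac{33}{20}\right) = 100 \left(-14 + \frac{33}{20}\right) = 100 \left(- \frac{247}{20}\right) = -1235$)
$G - N{\left(-4,21 \right)} = -1235 - -213 = -1235 + 213 = -1022$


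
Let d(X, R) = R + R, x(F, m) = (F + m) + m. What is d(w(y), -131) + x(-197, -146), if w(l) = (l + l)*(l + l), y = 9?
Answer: -751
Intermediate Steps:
x(F, m) = F + 2*m
w(l) = 4*l² (w(l) = (2*l)*(2*l) = 4*l²)
d(X, R) = 2*R
d(w(y), -131) + x(-197, -146) = 2*(-131) + (-197 + 2*(-146)) = -262 + (-197 - 292) = -262 - 489 = -751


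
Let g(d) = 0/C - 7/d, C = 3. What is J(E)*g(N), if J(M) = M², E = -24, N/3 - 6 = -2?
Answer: -336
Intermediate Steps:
N = 12 (N = 18 + 3*(-2) = 18 - 6 = 12)
g(d) = -7/d (g(d) = 0/3 - 7/d = 0*(⅓) - 7/d = 0 - 7/d = -7/d)
J(E)*g(N) = (-24)²*(-7/12) = 576*(-7*1/12) = 576*(-7/12) = -336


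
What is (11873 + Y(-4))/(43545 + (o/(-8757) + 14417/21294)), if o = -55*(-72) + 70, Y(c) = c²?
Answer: 128900538/472117241 ≈ 0.27303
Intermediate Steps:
o = 4030 (o = 3960 + 70 = 4030)
(11873 + Y(-4))/(43545 + (o/(-8757) + 14417/21294)) = (11873 + (-4)²)/(43545 + (4030/(-8757) + 14417/21294)) = (11873 + 16)/(43545 + (4030*(-1/8757) + 14417*(1/21294))) = 11889/(43545 + (-4030/8757 + 1109/1638)) = 11889/(43545 + 2351/10842) = 11889/(472117241/10842) = 11889*(10842/472117241) = 128900538/472117241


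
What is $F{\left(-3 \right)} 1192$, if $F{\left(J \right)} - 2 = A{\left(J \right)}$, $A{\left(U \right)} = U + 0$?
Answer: $-1192$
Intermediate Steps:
$A{\left(U \right)} = U$
$F{\left(J \right)} = 2 + J$
$F{\left(-3 \right)} 1192 = \left(2 - 3\right) 1192 = \left(-1\right) 1192 = -1192$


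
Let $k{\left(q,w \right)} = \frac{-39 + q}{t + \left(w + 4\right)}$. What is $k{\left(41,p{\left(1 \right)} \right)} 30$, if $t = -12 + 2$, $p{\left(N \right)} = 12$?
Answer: $10$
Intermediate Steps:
$t = -10$
$k{\left(q,w \right)} = \frac{-39 + q}{-6 + w}$ ($k{\left(q,w \right)} = \frac{-39 + q}{-10 + \left(w + 4\right)} = \frac{-39 + q}{-10 + \left(4 + w\right)} = \frac{-39 + q}{-6 + w}$)
$k{\left(41,p{\left(1 \right)} \right)} 30 = \frac{-39 + 41}{-6 + 12} \cdot 30 = \frac{1}{6} \cdot 2 \cdot 30 = \frac{1}{3} \cdot 30 = 10$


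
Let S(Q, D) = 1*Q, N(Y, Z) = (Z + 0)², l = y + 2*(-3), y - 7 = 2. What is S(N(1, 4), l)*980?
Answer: 15680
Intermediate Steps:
y = 9 (y = 7 + 2 = 9)
l = 3 (l = 9 + 2*(-3) = 9 - 6 = 3)
N(Y, Z) = Z²
S(Q, D) = Q
S(N(1, 4), l)*980 = 4²*980 = 16*980 = 15680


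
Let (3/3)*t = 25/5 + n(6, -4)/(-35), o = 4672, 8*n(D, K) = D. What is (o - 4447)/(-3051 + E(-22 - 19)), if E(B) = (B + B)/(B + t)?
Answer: -27675/374993 ≈ -0.073801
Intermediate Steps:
n(D, K) = D/8
t = 697/140 (t = 25/5 + ((⅛)*6)/(-35) = 25*(⅕) + (¾)*(-1/35) = 5 - 3/140 = 697/140 ≈ 4.9786)
E(B) = 2*B/(697/140 + B) (E(B) = (B + B)/(B + 697/140) = (2*B)/(697/140 + B) = 2*B/(697/140 + B))
(o - 4447)/(-3051 + E(-22 - 19)) = (4672 - 4447)/(-3051 + 280*(-22 - 19)/(697 + 140*(-22 - 19))) = 225/(-3051 + 280*(-41)/(697 + 140*(-41))) = 225/(-3051 + 280*(-41)/(697 - 5740)) = 225/(-3051 + 280*(-41)/(-5043)) = 225/(-3051 + 280*(-41)*(-1/5043)) = 225/(-3051 + 280/123) = 225/(-374993/123) = 225*(-123/374993) = -27675/374993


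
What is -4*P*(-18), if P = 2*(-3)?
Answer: -432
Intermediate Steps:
P = -6
-4*P*(-18) = -4*(-6)*(-18) = 24*(-18) = -432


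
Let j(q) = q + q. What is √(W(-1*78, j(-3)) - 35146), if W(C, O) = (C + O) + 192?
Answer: I*√35038 ≈ 187.18*I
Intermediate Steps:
j(q) = 2*q
W(C, O) = 192 + C + O
√(W(-1*78, j(-3)) - 35146) = √((192 - 1*78 + 2*(-3)) - 35146) = √((192 - 78 - 6) - 35146) = √(108 - 35146) = √(-35038) = I*√35038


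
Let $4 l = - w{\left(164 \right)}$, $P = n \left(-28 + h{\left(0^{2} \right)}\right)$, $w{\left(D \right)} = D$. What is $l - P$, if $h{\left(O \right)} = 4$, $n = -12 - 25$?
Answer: $-929$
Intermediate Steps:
$n = -37$ ($n = -12 - 25 = -37$)
$P = 888$ ($P = - 37 \left(-28 + 4\right) = \left(-37\right) \left(-24\right) = 888$)
$l = -41$ ($l = \frac{\left(-1\right) 164}{4} = \frac{1}{4} \left(-164\right) = -41$)
$l - P = -41 - 888 = -929$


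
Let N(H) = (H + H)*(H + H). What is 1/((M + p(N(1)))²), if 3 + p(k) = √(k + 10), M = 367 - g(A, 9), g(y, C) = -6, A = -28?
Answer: (370 + √14)⁻² ≈ 7.1591e-6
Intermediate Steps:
N(H) = 4*H² (N(H) = (2*H)*(2*H) = 4*H²)
M = 373 (M = 367 - 1*(-6) = 367 + 6 = 373)
p(k) = -3 + √(10 + k) (p(k) = -3 + √(k + 10) = -3 + √(10 + k))
1/((M + p(N(1)))²) = 1/((373 + (-3 + √(10 + 4*1²)))²) = 1/((373 + (-3 + √(10 + 4*1)))²) = 1/((373 + (-3 + √(10 + 4)))²) = 1/((373 + (-3 + √14))²) = 1/((370 + √14)²) = (370 + √14)⁻²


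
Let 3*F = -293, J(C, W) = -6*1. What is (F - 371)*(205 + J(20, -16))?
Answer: -279794/3 ≈ -93265.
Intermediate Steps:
J(C, W) = -6
F = -293/3 (F = (⅓)*(-293) = -293/3 ≈ -97.667)
(F - 371)*(205 + J(20, -16)) = (-293/3 - 371)*(205 - 6) = -1406/3*199 = -279794/3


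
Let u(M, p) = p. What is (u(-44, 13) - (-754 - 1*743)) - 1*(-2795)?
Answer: 4305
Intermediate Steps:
(u(-44, 13) - (-754 - 1*743)) - 1*(-2795) = (13 - (-754 - 1*743)) - 1*(-2795) = (13 - (-754 - 743)) + 2795 = (13 - 1*(-1497)) + 2795 = (13 + 1497) + 2795 = 1510 + 2795 = 4305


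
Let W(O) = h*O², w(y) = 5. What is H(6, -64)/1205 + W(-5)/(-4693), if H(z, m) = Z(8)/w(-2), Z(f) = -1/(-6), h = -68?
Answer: 61459693/169651950 ≈ 0.36227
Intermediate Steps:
Z(f) = ⅙ (Z(f) = -1*(-⅙) = ⅙)
H(z, m) = 1/30 (H(z, m) = (⅙)/5 = (⅙)*(⅕) = 1/30)
W(O) = -68*O²
H(6, -64)/1205 + W(-5)/(-4693) = (1/30)/1205 - 68*(-5)²/(-4693) = (1/30)*(1/1205) - 68*25*(-1/4693) = 1/36150 - 1700*(-1/4693) = 1/36150 + 1700/4693 = 61459693/169651950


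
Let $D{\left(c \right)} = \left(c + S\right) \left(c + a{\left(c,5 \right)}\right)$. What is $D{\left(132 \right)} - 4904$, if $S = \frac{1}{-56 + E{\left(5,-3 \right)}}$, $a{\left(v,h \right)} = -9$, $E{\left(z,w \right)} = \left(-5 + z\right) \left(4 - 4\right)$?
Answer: $\frac{634469}{56} \approx 11330.0$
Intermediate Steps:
$E{\left(z,w \right)} = 0$ ($E{\left(z,w \right)} = \left(-5 + z\right) 0 = 0$)
$S = - \frac{1}{56}$ ($S = \frac{1}{-56 + 0} = \frac{1}{-56} = - \frac{1}{56} \approx -0.017857$)
$D{\left(c \right)} = \left(-9 + c\right) \left(- \frac{1}{56} + c\right)$ ($D{\left(c \right)} = \left(c - \frac{1}{56}\right) \left(c - 9\right) = \left(- \frac{1}{56} + c\right) \left(-9 + c\right) = \left(-9 + c\right) \left(- \frac{1}{56} + c\right)$)
$D{\left(132 \right)} - 4904 = \left(\frac{9}{56} + 132^{2} - \frac{16665}{14}\right) - 4904 = \left(\frac{9}{56} + 17424 - \frac{16665}{14}\right) - 4904 = \frac{909093}{56} - 4904 = \frac{634469}{56}$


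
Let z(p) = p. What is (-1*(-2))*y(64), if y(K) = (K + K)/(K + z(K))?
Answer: 2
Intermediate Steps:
y(K) = 1 (y(K) = (K + K)/(K + K) = (2*K)/((2*K)) = (2*K)*(1/(2*K)) = 1)
(-1*(-2))*y(64) = -1*(-2)*1 = 2*1 = 2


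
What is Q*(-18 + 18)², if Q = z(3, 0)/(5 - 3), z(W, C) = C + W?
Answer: 0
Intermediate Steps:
Q = 3/2 (Q = (0 + 3)/(5 - 3) = 3/2 ≈ 1.5000)
Q*(-18 + 18)² = 3*(-18 + 18)²/2 = (3/2)*0² = (3/2)*0 = 0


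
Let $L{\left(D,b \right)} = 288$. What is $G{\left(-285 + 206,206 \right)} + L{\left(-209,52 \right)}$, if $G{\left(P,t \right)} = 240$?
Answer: $528$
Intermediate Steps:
$G{\left(-285 + 206,206 \right)} + L{\left(-209,52 \right)} = 240 + 288 = 528$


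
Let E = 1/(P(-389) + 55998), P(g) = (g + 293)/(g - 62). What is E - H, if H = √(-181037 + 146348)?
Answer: 451/25255194 - I*√34689 ≈ 1.7858e-5 - 186.25*I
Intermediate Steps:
P(g) = (293 + g)/(-62 + g)
E = 451/25255194 (E = 1/((293 - 389)/(-62 - 389) + 55998) = 1/(-96/(-451) + 55998) = 1/(-1/451*(-96) + 55998) = 1/(96/451 + 55998) = 1/(25255194/451) = 451/25255194 ≈ 1.7858e-5)
H = I*√34689 (H = √(-34689) = I*√34689 ≈ 186.25*I)
E - H = 451/25255194 - I*√34689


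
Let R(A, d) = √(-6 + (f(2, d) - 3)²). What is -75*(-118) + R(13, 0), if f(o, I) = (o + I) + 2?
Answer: 8850 + I*√5 ≈ 8850.0 + 2.2361*I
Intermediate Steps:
f(o, I) = 2 + I + o (f(o, I) = (I + o) + 2 = 2 + I + o)
R(A, d) = √(-6 + (1 + d)²) (R(A, d) = √(-6 + ((2 + d + 2) - 3)²) = √(-6 + ((4 + d) - 3)²) = √(-6 + (1 + d)²))
-75*(-118) + R(13, 0) = -75*(-118) + √(-6 + (1 + 0)²) = 8850 + √(-6 + 1²) = 8850 + √(-6 + 1) = 8850 + √(-5) = 8850 + I*√5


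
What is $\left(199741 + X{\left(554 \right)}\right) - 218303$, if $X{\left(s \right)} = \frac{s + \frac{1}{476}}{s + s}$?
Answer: $- \frac{9789483591}{527408} \approx -18562.0$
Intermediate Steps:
$X{\left(s \right)} = \frac{\frac{1}{476} + s}{2 s}$ ($X{\left(s \right)} = \frac{s + \frac{1}{476}}{2 s} = \left(\frac{1}{476} + s\right) \frac{1}{2 s} = \frac{\frac{1}{476} + s}{2 s}$)
$\left(199741 + X{\left(554 \right)}\right) - 218303 = \left(199741 + \frac{1 + 476 \cdot 554}{952 \cdot 554}\right) - 218303 = \left(199741 + \frac{1}{952} \cdot \frac{1}{554} \left(1 + 263704\right)\right) - 218303 = \left(199741 + \frac{1}{952} \cdot \frac{1}{554} \cdot 263705\right) - 218303 = \left(199741 + \frac{263705}{527408}\right) - 218303 = \frac{105345265033}{527408} - 218303 = - \frac{9789483591}{527408}$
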